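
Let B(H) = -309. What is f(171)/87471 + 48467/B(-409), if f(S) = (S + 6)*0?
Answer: -48467/309 ≈ -156.85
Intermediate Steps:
f(S) = 0 (f(S) = (6 + S)*0 = 0)
f(171)/87471 + 48467/B(-409) = 0/87471 + 48467/(-309) = 0*(1/87471) + 48467*(-1/309) = 0 - 48467/309 = -48467/309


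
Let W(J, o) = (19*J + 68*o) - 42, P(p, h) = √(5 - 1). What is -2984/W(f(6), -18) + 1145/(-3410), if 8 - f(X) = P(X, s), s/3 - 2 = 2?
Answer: 110705/49104 ≈ 2.2545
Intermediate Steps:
s = 12 (s = 6 + 3*2 = 6 + 6 = 12)
P(p, h) = 2 (P(p, h) = √4 = 2)
f(X) = 6 (f(X) = 8 - 1*2 = 8 - 2 = 6)
W(J, o) = -42 + 19*J + 68*o
-2984/W(f(6), -18) + 1145/(-3410) = -2984/(-42 + 19*6 + 68*(-18)) + 1145/(-3410) = -2984/(-42 + 114 - 1224) + 1145*(-1/3410) = -2984/(-1152) - 229/682 = -2984*(-1/1152) - 229/682 = 373/144 - 229/682 = 110705/49104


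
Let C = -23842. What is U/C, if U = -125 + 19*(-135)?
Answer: 1345/11921 ≈ 0.11283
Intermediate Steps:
U = -2690 (U = -125 - 2565 = -2690)
U/C = -2690/(-23842) = -2690*(-1/23842) = 1345/11921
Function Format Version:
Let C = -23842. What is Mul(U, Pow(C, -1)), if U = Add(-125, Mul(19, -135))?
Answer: Rational(1345, 11921) ≈ 0.11283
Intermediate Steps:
U = -2690 (U = Add(-125, -2565) = -2690)
Mul(U, Pow(C, -1)) = Mul(-2690, Pow(-23842, -1)) = Mul(-2690, Rational(-1, 23842)) = Rational(1345, 11921)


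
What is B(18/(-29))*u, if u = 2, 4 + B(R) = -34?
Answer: -76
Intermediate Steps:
B(R) = -38 (B(R) = -4 - 34 = -38)
B(18/(-29))*u = -38*2 = -76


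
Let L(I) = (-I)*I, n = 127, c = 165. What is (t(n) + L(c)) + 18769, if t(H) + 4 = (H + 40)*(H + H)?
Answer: 33958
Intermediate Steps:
L(I) = -I²
t(H) = -4 + 2*H*(40 + H) (t(H) = -4 + (H + 40)*(H + H) = -4 + (40 + H)*(2*H) = -4 + 2*H*(40 + H))
(t(n) + L(c)) + 18769 = ((-4 + 2*127² + 80*127) - 1*165²) + 18769 = ((-4 + 2*16129 + 10160) - 1*27225) + 18769 = ((-4 + 32258 + 10160) - 27225) + 18769 = (42414 - 27225) + 18769 = 15189 + 18769 = 33958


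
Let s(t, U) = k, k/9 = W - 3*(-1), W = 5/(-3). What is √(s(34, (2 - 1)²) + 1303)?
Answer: √1315 ≈ 36.263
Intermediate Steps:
W = -5/3 (W = 5*(-⅓) = -5/3 ≈ -1.6667)
k = 12 (k = 9*(-5/3 - 3*(-1)) = 9*(-5/3 + 3) = 9*(4/3) = 12)
s(t, U) = 12
√(s(34, (2 - 1)²) + 1303) = √(12 + 1303) = √1315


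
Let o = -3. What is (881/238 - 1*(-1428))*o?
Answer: -1022235/238 ≈ -4295.1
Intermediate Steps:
(881/238 - 1*(-1428))*o = (881/238 - 1*(-1428))*(-3) = (881*(1/238) + 1428)*(-3) = (881/238 + 1428)*(-3) = (340745/238)*(-3) = -1022235/238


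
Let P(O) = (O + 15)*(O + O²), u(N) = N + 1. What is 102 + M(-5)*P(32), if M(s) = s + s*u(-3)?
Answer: 248262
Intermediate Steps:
u(N) = 1 + N
P(O) = (15 + O)*(O + O²)
M(s) = -s (M(s) = s + s*(1 - 3) = s + s*(-2) = s - 2*s = -s)
102 + M(-5)*P(32) = 102 + (-1*(-5))*(32*(15 + 32² + 16*32)) = 102 + 5*(32*(15 + 1024 + 512)) = 102 + 5*(32*1551) = 102 + 5*49632 = 102 + 248160 = 248262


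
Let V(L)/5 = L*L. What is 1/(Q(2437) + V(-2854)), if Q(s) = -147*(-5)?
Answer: 1/40727315 ≈ 2.4554e-8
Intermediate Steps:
Q(s) = 735
V(L) = 5*L² (V(L) = 5*(L*L) = 5*L²)
1/(Q(2437) + V(-2854)) = 1/(735 + 5*(-2854)²) = 1/(735 + 5*8145316) = 1/(735 + 40726580) = 1/40727315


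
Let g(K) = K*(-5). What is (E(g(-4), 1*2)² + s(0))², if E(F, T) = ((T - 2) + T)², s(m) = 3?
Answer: 361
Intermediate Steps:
g(K) = -5*K
E(F, T) = (-2 + 2*T)² (E(F, T) = ((-2 + T) + T)² = (-2 + 2*T)²)
(E(g(-4), 1*2)² + s(0))² = ((4*(-1 + 1*2)²)² + 3)² = ((4*(-1 + 2)²)² + 3)² = ((4*1²)² + 3)² = ((4*1)² + 3)² = (4² + 3)² = (16 + 3)² = 19² = 361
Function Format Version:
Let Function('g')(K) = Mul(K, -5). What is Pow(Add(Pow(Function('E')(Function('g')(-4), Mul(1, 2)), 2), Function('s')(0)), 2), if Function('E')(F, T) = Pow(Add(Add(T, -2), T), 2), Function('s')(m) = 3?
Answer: 361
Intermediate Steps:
Function('g')(K) = Mul(-5, K)
Function('E')(F, T) = Pow(Add(-2, Mul(2, T)), 2) (Function('E')(F, T) = Pow(Add(Add(-2, T), T), 2) = Pow(Add(-2, Mul(2, T)), 2))
Pow(Add(Pow(Function('E')(Function('g')(-4), Mul(1, 2)), 2), Function('s')(0)), 2) = Pow(Add(Pow(Mul(4, Pow(Add(-1, Mul(1, 2)), 2)), 2), 3), 2) = Pow(Add(Pow(Mul(4, Pow(Add(-1, 2), 2)), 2), 3), 2) = Pow(Add(Pow(Mul(4, Pow(1, 2)), 2), 3), 2) = Pow(Add(Pow(Mul(4, 1), 2), 3), 2) = Pow(Add(Pow(4, 2), 3), 2) = Pow(Add(16, 3), 2) = Pow(19, 2) = 361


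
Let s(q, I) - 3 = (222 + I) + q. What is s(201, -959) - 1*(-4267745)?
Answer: 4267212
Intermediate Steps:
s(q, I) = 225 + I + q (s(q, I) = 3 + ((222 + I) + q) = 3 + (222 + I + q) = 225 + I + q)
s(201, -959) - 1*(-4267745) = (225 - 959 + 201) - 1*(-4267745) = -533 + 4267745 = 4267212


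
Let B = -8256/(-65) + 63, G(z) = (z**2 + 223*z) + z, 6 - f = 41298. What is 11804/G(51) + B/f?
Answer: 233396127/278835700 ≈ 0.83704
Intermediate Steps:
f = -41292 (f = 6 - 1*41298 = 6 - 41298 = -41292)
G(z) = z**2 + 224*z
B = 12351/65 (B = -8256*(-1)/65 + 63 = -96*(-86/65) + 63 = 8256/65 + 63 = 12351/65 ≈ 190.02)
11804/G(51) + B/f = 11804/((51*(224 + 51))) + (12351/65)/(-41292) = 11804/((51*275)) + (12351/65)*(-1/41292) = 11804/14025 - 4117/894660 = 233396127/278835700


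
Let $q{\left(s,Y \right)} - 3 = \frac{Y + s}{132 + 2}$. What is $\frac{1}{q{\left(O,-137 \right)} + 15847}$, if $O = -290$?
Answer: $\frac{134}{2123473} \approx 6.3104 \cdot 10^{-5}$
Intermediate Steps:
$q{\left(s,Y \right)} = 3 + \frac{Y}{134} + \frac{s}{134}$ ($q{\left(s,Y \right)} = 3 + \frac{Y + s}{132 + 2} = 3 + \frac{Y + s}{134} = 3 + \left(Y + s\right) \frac{1}{134} = 3 + \left(\frac{Y}{134} + \frac{s}{134}\right) = 3 + \frac{Y}{134} + \frac{s}{134}$)
$\frac{1}{q{\left(O,-137 \right)} + 15847} = \frac{1}{\left(3 + \frac{1}{134} \left(-137\right) + \frac{1}{134} \left(-290\right)\right) + 15847} = \frac{1}{\left(3 - \frac{137}{134} - \frac{145}{67}\right) + 15847} = \frac{1}{- \frac{25}{134} + 15847} = \frac{1}{\frac{2123473}{134}} = \frac{134}{2123473}$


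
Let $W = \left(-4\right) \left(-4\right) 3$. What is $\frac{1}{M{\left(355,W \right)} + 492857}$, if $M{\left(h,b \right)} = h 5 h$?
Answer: $\frac{1}{1122982} \approx 8.9049 \cdot 10^{-7}$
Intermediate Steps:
$W = 48$ ($W = 16 \cdot 3 = 48$)
$M{\left(h,b \right)} = 5 h^{2}$ ($M{\left(h,b \right)} = 5 h h = 5 h^{2}$)
$\frac{1}{M{\left(355,W \right)} + 492857} = \frac{1}{5 \cdot 355^{2} + 492857} = \frac{1}{5 \cdot 126025 + 492857} = \frac{1}{630125 + 492857} = \frac{1}{1122982}$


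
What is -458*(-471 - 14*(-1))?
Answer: 209306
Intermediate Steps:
-458*(-471 - 14*(-1)) = -458*(-471 + 14) = -458*(-457) = 209306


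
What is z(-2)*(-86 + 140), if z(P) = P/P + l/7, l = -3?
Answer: 216/7 ≈ 30.857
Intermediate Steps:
z(P) = 4/7 (z(P) = P/P - 3/7 = 1 - 3*1/7 = 1 - 3/7 = 4/7)
z(-2)*(-86 + 140) = 4*(-86 + 140)/7 = (4/7)*54 = 216/7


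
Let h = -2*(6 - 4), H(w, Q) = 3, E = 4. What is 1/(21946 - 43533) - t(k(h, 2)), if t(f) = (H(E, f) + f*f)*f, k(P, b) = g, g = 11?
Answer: -29444669/21587 ≈ -1364.0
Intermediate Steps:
h = -4 (h = -2*2 = -4)
k(P, b) = 11
t(f) = f*(3 + f²) (t(f) = (3 + f*f)*f = (3 + f²)*f = f*(3 + f²))
1/(21946 - 43533) - t(k(h, 2)) = 1/(21946 - 43533) - 11*(3 + 11²) = 1/(-21587) - 11*(3 + 121) = -1/21587 - 11*124 = -1/21587 - 1*1364 = -1/21587 - 1364 = -29444669/21587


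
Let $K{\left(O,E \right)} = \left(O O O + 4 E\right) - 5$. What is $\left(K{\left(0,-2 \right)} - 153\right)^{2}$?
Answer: $27556$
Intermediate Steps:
$K{\left(O,E \right)} = -5 + O^{3} + 4 E$ ($K{\left(O,E \right)} = \left(O^{2} O + 4 E\right) - 5 = \left(O^{3} + 4 E\right) - 5 = -5 + O^{3} + 4 E$)
$\left(K{\left(0,-2 \right)} - 153\right)^{2} = \left(\left(-5 + 0^{3} + 4 \left(-2\right)\right) - 153\right)^{2} = \left(\left(-5 + 0 - 8\right) - 153\right)^{2} = \left(-13 - 153\right)^{2} = \left(-166\right)^{2} = 27556$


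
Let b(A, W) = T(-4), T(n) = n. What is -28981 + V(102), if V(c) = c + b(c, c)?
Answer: -28883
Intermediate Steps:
b(A, W) = -4
V(c) = -4 + c (V(c) = c - 4 = -4 + c)
-28981 + V(102) = -28981 + (-4 + 102) = -28981 + 98 = -28883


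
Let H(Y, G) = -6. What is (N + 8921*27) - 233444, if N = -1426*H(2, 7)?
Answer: 15979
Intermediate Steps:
N = 8556 (N = -1426*(-6) = 8556)
(N + 8921*27) - 233444 = (8556 + 8921*27) - 233444 = (8556 + 240867) - 233444 = 249423 - 233444 = 15979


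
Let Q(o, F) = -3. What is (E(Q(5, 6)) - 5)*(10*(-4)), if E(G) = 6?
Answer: -40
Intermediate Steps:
(E(Q(5, 6)) - 5)*(10*(-4)) = (6 - 5)*(10*(-4)) = 1*(-40) = -40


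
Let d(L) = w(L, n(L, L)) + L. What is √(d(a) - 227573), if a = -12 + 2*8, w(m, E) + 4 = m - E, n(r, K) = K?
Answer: I*√227573 ≈ 477.05*I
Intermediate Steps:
w(m, E) = -4 + m - E (w(m, E) = -4 + (m - E) = -4 + m - E)
a = 4 (a = -12 + 16 = 4)
d(L) = -4 + L (d(L) = (-4 + L - L) + L = -4 + L)
√(d(a) - 227573) = √((-4 + 4) - 227573) = √(0 - 227573) = √(-227573) = I*√227573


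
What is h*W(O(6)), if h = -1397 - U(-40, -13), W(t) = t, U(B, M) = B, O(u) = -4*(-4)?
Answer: -21712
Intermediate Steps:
O(u) = 16
h = -1357 (h = -1397 - 1*(-40) = -1397 + 40 = -1357)
h*W(O(6)) = -1357*16 = -21712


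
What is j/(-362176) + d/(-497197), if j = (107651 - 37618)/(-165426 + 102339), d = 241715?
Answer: -5522813879072579/11360254037734464 ≈ -0.48615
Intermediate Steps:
j = -70033/63087 (j = 70033/(-63087) = 70033*(-1/63087) = -70033/63087 ≈ -1.1101)
j/(-362176) + d/(-497197) = -70033/63087/(-362176) + 241715/(-497197) = -70033/63087*(-1/362176) + 241715*(-1/497197) = 70033/22848597312 - 241715/497197 = -5522813879072579/11360254037734464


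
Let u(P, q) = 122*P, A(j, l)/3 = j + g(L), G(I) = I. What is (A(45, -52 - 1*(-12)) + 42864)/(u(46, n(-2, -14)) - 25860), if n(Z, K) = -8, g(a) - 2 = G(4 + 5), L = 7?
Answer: -5379/2531 ≈ -2.1252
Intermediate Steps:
g(a) = 11 (g(a) = 2 + (4 + 5) = 2 + 9 = 11)
A(j, l) = 33 + 3*j (A(j, l) = 3*(j + 11) = 3*(11 + j) = 33 + 3*j)
(A(45, -52 - 1*(-12)) + 42864)/(u(46, n(-2, -14)) - 25860) = ((33 + 3*45) + 42864)/(122*46 - 25860) = ((33 + 135) + 42864)/(5612 - 25860) = (168 + 42864)/(-20248) = 43032*(-1/20248) = -5379/2531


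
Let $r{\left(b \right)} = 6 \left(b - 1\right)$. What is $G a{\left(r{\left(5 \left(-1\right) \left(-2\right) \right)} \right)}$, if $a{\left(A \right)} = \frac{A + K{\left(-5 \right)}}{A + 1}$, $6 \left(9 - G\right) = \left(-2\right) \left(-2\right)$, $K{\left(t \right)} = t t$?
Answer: $\frac{395}{33} \approx 11.97$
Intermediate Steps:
$K{\left(t \right)} = t^{2}$
$G = \frac{25}{3}$ ($G = 9 - \frac{\left(-2\right) \left(-2\right)}{6} = 9 - \frac{2}{3} = \frac{25}{3} \approx 8.3333$)
$r{\left(b \right)} = -6 + 6 b$ ($r{\left(b \right)} = 6 \left(-1 + b\right) = -6 + 6 b$)
$a{\left(A \right)} = \frac{25 + A}{1 + A}$ ($a{\left(A \right)} = \frac{A + \left(-5\right)^{2}}{A + 1} = \frac{A + 25}{1 + A} = \frac{25 + A}{1 + A}$)
$G a{\left(r{\left(5 \left(-1\right) \left(-2\right) \right)} \right)} = \frac{25 \frac{25 - \left(6 - 6 \cdot 5 \left(-1\right) \left(-2\right)\right)}{1 - \left(6 - 6 \cdot 5 \left(-1\right) \left(-2\right)\right)}}{3} = \frac{25 \frac{25 - \left(6 - 6 \left(\left(-5\right) \left(-2\right)\right)\right)}{1 - \left(6 - 6 \left(\left(-5\right) \left(-2\right)\right)\right)}}{3} = \frac{25 \frac{25 + \left(-6 + 6 \cdot 10\right)}{1 + \left(-6 + 6 \cdot 10\right)}}{3} = \frac{25 \frac{25 + \left(-6 + 60\right)}{1 + \left(-6 + 60\right)}}{3} = \frac{25 \frac{25 + 54}{1 + 54}}{3} = \frac{25 \cdot \frac{1}{55} \cdot 79}{3} = \frac{25}{3} \cdot \frac{79}{55} = \frac{395}{33}$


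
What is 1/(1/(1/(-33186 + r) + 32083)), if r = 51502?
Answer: 587632229/18316 ≈ 32083.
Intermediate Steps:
1/(1/(1/(-33186 + r) + 32083)) = 1/(1/(1/(-33186 + 51502) + 32083)) = 1/(1/(1/18316 + 32083)) = 1/(1/(587632229/18316)) = 1/(18316/587632229) = 587632229/18316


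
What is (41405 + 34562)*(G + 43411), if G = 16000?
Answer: 4513275437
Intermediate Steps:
(41405 + 34562)*(G + 43411) = (41405 + 34562)*(16000 + 43411) = 75967*59411 = 4513275437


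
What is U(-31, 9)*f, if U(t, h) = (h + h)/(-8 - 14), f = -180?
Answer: 1620/11 ≈ 147.27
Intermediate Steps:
U(t, h) = -h/11 (U(t, h) = (2*h)/(-22) = (2*h)*(-1/22) = -h/11)
U(-31, 9)*f = -1/11*9*(-180) = -9/11*(-180) = 1620/11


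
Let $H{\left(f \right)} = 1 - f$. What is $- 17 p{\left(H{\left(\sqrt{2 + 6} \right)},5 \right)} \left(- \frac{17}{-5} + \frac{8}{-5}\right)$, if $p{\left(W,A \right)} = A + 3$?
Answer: $- \frac{1224}{5} \approx -244.8$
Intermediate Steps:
$p{\left(W,A \right)} = 3 + A$
$- 17 p{\left(H{\left(\sqrt{2 + 6} \right)},5 \right)} \left(- \frac{17}{-5} + \frac{8}{-5}\right) = - 17 \left(3 + 5\right) \left(- \frac{17}{-5} + \frac{8}{-5}\right) = \left(-17\right) 8 \left(\left(-17\right) \left(- \frac{1}{5}\right) + 8 \left(- \frac{1}{5}\right)\right) = - 136 \left(\frac{17}{5} - \frac{8}{5}\right) = \left(-136\right) \frac{9}{5} = - \frac{1224}{5}$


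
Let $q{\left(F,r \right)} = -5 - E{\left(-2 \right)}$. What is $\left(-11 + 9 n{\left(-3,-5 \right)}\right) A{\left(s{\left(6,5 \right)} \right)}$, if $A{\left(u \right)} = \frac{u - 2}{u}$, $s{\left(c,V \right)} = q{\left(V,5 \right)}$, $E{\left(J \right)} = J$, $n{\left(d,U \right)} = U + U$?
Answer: $- \frac{505}{3} \approx -168.33$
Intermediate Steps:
$n{\left(d,U \right)} = 2 U$
$q{\left(F,r \right)} = -3$ ($q{\left(F,r \right)} = -5 - -2 = -5 + 2 = -3$)
$s{\left(c,V \right)} = -3$
$A{\left(u \right)} = \frac{-2 + u}{u}$
$\left(-11 + 9 n{\left(-3,-5 \right)}\right) A{\left(s{\left(6,5 \right)} \right)} = \left(-11 + 9 \cdot 2 \left(-5\right)\right) \frac{-2 - 3}{-3} = \left(-11 + 9 \left(-10\right)\right) \left(\left(- \frac{1}{3}\right) \left(-5\right)\right) = \left(-11 - 90\right) \frac{5}{3} = \left(-101\right) \frac{5}{3} = - \frac{505}{3}$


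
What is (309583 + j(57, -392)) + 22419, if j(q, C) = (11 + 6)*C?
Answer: 325338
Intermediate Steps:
j(q, C) = 17*C
(309583 + j(57, -392)) + 22419 = (309583 + 17*(-392)) + 22419 = (309583 - 6664) + 22419 = 302919 + 22419 = 325338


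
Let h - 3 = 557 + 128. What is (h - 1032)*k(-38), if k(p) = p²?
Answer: -496736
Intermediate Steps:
h = 688 (h = 3 + (557 + 128) = 3 + 685 = 688)
(h - 1032)*k(-38) = (688 - 1032)*(-38)² = -344*1444 = -496736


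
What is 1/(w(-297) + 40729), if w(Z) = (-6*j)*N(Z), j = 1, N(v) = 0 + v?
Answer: 1/42511 ≈ 2.3523e-5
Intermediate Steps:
N(v) = v
w(Z) = -6*Z (w(Z) = (-6*1)*Z = -6*Z)
1/(w(-297) + 40729) = 1/(-6*(-297) + 40729) = 1/(1782 + 40729) = 1/42511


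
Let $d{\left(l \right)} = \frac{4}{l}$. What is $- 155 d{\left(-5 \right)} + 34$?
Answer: $158$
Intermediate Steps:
$- 155 d{\left(-5 \right)} + 34 = - 155 \frac{4}{-5} + 34 = - 155 \cdot 4 \left(- \frac{1}{5}\right) + 34 = \left(-155\right) \left(- \frac{4}{5}\right) + 34 = 124 + 34 = 158$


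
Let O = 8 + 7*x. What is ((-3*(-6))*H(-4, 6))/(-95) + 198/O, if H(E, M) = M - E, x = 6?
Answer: 981/475 ≈ 2.0653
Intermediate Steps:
O = 50 (O = 8 + 7*6 = 8 + 42 = 50)
((-3*(-6))*H(-4, 6))/(-95) + 198/O = ((-3*(-6))*(6 - 1*(-4)))/(-95) + 198/50 = (18*(6 + 4))*(-1/95) + 198*(1/50) = (18*10)*(-1/95) + 99/25 = 180*(-1/95) + 99/25 = -36/19 + 99/25 = 981/475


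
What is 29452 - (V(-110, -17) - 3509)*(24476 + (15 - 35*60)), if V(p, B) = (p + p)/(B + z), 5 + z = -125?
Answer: 11549196217/147 ≈ 7.8566e+7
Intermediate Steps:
z = -130 (z = -5 - 125 = -130)
V(p, B) = 2*p/(-130 + B) (V(p, B) = (p + p)/(B - 130) = (2*p)/(-130 + B) = 2*p/(-130 + B))
29452 - (V(-110, -17) - 3509)*(24476 + (15 - 35*60)) = 29452 - (2*(-110)/(-130 - 17) - 3509)*(24476 + (15 - 35*60)) = 29452 - (2*(-110)/(-147) - 3509)*(24476 + (15 - 2100)) = 29452 - (2*(-110)*(-1/147) - 3509)*(24476 - 2085) = 29452 - (220/147 - 3509)*22391 = 29452 - (-515603)*22391/147 = 29452 - 1*(-11544866773/147) = 29452 + 11544866773/147 = 11549196217/147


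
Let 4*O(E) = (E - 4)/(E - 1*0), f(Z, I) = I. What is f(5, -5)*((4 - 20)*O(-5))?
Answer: 36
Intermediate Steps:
O(E) = (-4 + E)/(4*E) (O(E) = ((E - 4)/(E - 1*0))/4 = ((-4 + E)/(E + 0))/4 = ((-4 + E)/E)/4 = (-4 + E)/(4*E))
f(5, -5)*((4 - 20)*O(-5)) = -5*(4 - 20)*(1/4)*(-4 - 5)/(-5) = -(-80)*(1/4)*(-1/5)*(-9) = -(-80)*9/20 = -5*(-36/5) = 36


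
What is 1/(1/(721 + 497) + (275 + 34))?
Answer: 1218/376363 ≈ 0.0032362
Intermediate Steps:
1/(1/(721 + 497) + (275 + 34)) = 1/(1/1218 + 309) = 1/(376363/1218) = 1218/376363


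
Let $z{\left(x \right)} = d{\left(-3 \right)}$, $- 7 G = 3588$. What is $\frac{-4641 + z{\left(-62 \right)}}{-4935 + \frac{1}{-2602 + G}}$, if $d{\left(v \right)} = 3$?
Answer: $\frac{101117676}{107592877} \approx 0.93982$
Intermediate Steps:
$G = - \frac{3588}{7}$ ($G = \left(- \frac{1}{7}\right) 3588 = - \frac{3588}{7} \approx -512.57$)
$z{\left(x \right)} = 3$
$\frac{-4641 + z{\left(-62 \right)}}{-4935 + \frac{1}{-2602 + G}} = \frac{-4641 + 3}{-4935 + \frac{1}{-2602 - \frac{3588}{7}}} = - \frac{4638}{-4935 + \frac{1}{- \frac{21802}{7}}} = - \frac{4638}{-4935 - \frac{7}{21802}} = - \frac{4638}{- \frac{107592877}{21802}} = \left(-4638\right) \left(- \frac{21802}{107592877}\right) = \frac{101117676}{107592877}$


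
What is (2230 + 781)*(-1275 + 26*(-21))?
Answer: -5483031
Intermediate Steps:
(2230 + 781)*(-1275 + 26*(-21)) = 3011*(-1275 - 546) = 3011*(-1821) = -5483031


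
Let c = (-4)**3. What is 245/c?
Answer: -245/64 ≈ -3.8281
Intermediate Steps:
c = -64
245/c = 245/(-64) = 245*(-1/64) = -245/64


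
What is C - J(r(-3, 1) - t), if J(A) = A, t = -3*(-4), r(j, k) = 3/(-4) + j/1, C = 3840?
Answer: 15423/4 ≈ 3855.8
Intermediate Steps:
r(j, k) = -3/4 + j (r(j, k) = 3*(-1/4) + j*1 = -3/4 + j)
t = 12
C - J(r(-3, 1) - t) = 3840 - ((-3/4 - 3) - 1*12) = 3840 - (-15/4 - 12) = 3840 - 1*(-63/4) = 3840 + 63/4 = 15423/4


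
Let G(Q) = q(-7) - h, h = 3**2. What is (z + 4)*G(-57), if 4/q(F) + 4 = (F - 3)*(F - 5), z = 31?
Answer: -9100/29 ≈ -313.79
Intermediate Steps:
h = 9
q(F) = 4/(-4 + (-5 + F)*(-3 + F)) (q(F) = 4/(-4 + (F - 3)*(F - 5)) = 4/(-4 + (-3 + F)*(-5 + F)) = 4/(-4 + (-5 + F)*(-3 + F)))
G(Q) = -260/29 (G(Q) = 4/(11 + (-7)**2 - 8*(-7)) - 1*9 = 4/(11 + 49 + 56) - 9 = 4/116 - 9 = 4*(1/116) - 9 = 1/29 - 9 = -260/29)
(z + 4)*G(-57) = (31 + 4)*(-260/29) = 35*(-260/29) = -9100/29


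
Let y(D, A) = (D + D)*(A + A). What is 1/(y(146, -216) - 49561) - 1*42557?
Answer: -7477477686/175705 ≈ -42557.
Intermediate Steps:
y(D, A) = 4*A*D (y(D, A) = (2*D)*(2*A) = 4*A*D)
1/(y(146, -216) - 49561) - 1*42557 = 1/(4*(-216)*146 - 49561) - 1*42557 = 1/(-126144 - 49561) - 42557 = 1/(-175705) - 42557 = -1/175705 - 42557 = -7477477686/175705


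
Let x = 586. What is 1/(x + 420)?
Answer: 1/1006 ≈ 0.00099404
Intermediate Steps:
1/(x + 420) = 1/(586 + 420) = 1/1006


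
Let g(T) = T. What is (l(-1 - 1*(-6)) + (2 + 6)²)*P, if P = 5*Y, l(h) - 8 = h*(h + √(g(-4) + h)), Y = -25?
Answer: -12750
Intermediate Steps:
l(h) = 8 + h*(h + √(-4 + h))
P = -125 (P = 5*(-25) = -125)
(l(-1 - 1*(-6)) + (2 + 6)²)*P = ((8 + (-1 - 1*(-6))² + (-1 - 1*(-6))*√(-4 + (-1 - 1*(-6)))) + (2 + 6)²)*(-125) = ((8 + (-1 + 6)² + (-1 + 6)*√(-4 + (-1 + 6))) + 8²)*(-125) = ((8 + 5² + 5*√(-4 + 5)) + 64)*(-125) = ((8 + 25 + 5*√1) + 64)*(-125) = ((8 + 25 + 5*1) + 64)*(-125) = ((8 + 25 + 5) + 64)*(-125) = (38 + 64)*(-125) = 102*(-125) = -12750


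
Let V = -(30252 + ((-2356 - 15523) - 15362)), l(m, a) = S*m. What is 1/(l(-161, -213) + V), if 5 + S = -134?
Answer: 1/25368 ≈ 3.9420e-5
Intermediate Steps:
S = -139 (S = -5 - 134 = -139)
l(m, a) = -139*m
V = 2989 (V = -(30252 + (-17879 - 15362)) = -(30252 - 33241) = -1*(-2989) = 2989)
1/(l(-161, -213) + V) = 1/(-139*(-161) + 2989) = 1/(22379 + 2989) = 1/25368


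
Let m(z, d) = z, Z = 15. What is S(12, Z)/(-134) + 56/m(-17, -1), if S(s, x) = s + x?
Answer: -7963/2278 ≈ -3.4956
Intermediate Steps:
S(12, Z)/(-134) + 56/m(-17, -1) = (12 + 15)/(-134) + 56/(-17) = 27*(-1/134) + 56*(-1/17) = -27/134 - 56/17 = -7963/2278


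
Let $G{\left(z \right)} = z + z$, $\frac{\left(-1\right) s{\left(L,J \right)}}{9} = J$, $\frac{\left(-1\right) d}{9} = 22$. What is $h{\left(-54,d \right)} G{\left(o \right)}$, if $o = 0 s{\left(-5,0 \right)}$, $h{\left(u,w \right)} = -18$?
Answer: $0$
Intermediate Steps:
$d = -198$ ($d = \left(-9\right) 22 = -198$)
$s{\left(L,J \right)} = - 9 J$
$o = 0$ ($o = 0 \left(\left(-9\right) 0\right) = 0 \cdot 0 = 0$)
$G{\left(z \right)} = 2 z$
$h{\left(-54,d \right)} G{\left(o \right)} = - 18 \cdot 2 \cdot 0 = \left(-18\right) 0 = 0$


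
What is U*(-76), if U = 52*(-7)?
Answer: 27664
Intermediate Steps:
U = -364
U*(-76) = -364*(-76) = 27664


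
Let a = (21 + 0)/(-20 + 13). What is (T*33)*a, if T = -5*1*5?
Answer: 2475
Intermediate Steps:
a = -3 (a = 21/(-7) = 21*(-⅐) = -3)
T = -25 (T = -5*5 = -25)
(T*33)*a = -25*33*(-3) = -825*(-3) = 2475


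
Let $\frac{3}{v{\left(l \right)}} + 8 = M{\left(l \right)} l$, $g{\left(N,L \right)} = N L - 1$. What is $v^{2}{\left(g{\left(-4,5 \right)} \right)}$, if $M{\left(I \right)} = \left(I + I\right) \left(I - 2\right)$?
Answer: $\frac{9}{411846436} \approx 2.1853 \cdot 10^{-8}$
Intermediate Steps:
$g{\left(N,L \right)} = -1 + L N$ ($g{\left(N,L \right)} = L N - 1 = -1 + L N$)
$M{\left(I \right)} = 2 I \left(-2 + I\right)$
$v{\left(l \right)} = \frac{3}{-8 + 2 l^{2} \left(-2 + l\right)}$ ($v{\left(l \right)} = \frac{3}{-8 + 2 l \left(-2 + l\right) l} = \frac{3}{-8 + 2 l^{2} \left(-2 + l\right)}$)
$v^{2}{\left(g{\left(-4,5 \right)} \right)} = \left(\frac{3}{2 \left(-4 + \left(-1 + 5 \left(-4\right)\right)^{2} \left(-2 + \left(-1 + 5 \left(-4\right)\right)\right)\right)}\right)^{2} = \left(\frac{3}{2 \left(-4 + \left(-1 - 20\right)^{2} \left(-2 - 21\right)\right)}\right)^{2} = \left(\frac{3}{2 \left(-4 + \left(-21\right)^{2} \left(-2 - 21\right)\right)}\right)^{2} = \left(\frac{3}{2 \left(-4 + 441 \left(-23\right)\right)}\right)^{2} = \left(\frac{3}{2 \left(-4 - 10143\right)}\right)^{2} = \left(\frac{3}{2 \left(-10147\right)}\right)^{2} = \left(\frac{3}{2} \left(- \frac{1}{10147}\right)\right)^{2} = \left(- \frac{3}{20294}\right)^{2} = \frac{9}{411846436}$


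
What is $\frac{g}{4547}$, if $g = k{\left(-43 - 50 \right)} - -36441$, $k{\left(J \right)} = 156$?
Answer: $\frac{36597}{4547} \approx 8.0486$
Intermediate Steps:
$g = 36597$ ($g = 156 - -36441 = 156 + 36441 = 36597$)
$\frac{g}{4547} = \frac{36597}{4547}$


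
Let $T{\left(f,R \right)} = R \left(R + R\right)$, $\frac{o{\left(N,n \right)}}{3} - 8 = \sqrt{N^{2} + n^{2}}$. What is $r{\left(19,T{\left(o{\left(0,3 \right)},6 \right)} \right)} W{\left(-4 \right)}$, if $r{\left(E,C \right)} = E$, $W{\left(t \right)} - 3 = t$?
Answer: $-19$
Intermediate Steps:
$W{\left(t \right)} = 3 + t$
$o{\left(N,n \right)} = 24 + 3 \sqrt{N^{2} + n^{2}}$
$T{\left(f,R \right)} = 2 R^{2}$ ($T{\left(f,R \right)} = R 2 R = 2 R^{2}$)
$r{\left(19,T{\left(o{\left(0,3 \right)},6 \right)} \right)} W{\left(-4 \right)} = 19 \left(3 - 4\right) = 19 \left(-1\right) = -19$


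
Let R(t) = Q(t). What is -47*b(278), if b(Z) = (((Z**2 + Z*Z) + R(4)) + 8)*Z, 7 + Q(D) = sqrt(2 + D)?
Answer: -2019598554 - 13066*sqrt(6) ≈ -2.0196e+9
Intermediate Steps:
Q(D) = -7 + sqrt(2 + D)
R(t) = -7 + sqrt(2 + t)
b(Z) = Z*(1 + sqrt(6) + 2*Z**2) (b(Z) = (((Z**2 + Z*Z) + (-7 + sqrt(2 + 4))) + 8)*Z = (((Z**2 + Z**2) + (-7 + sqrt(6))) + 8)*Z = ((2*Z**2 + (-7 + sqrt(6))) + 8)*Z = ((-7 + sqrt(6) + 2*Z**2) + 8)*Z = (1 + sqrt(6) + 2*Z**2)*Z = Z*(1 + sqrt(6) + 2*Z**2))
-47*b(278) = -13066*(1 + sqrt(6) + 2*278**2) = -13066*(1 + sqrt(6) + 2*77284) = -13066*(1 + sqrt(6) + 154568) = -13066*(154569 + sqrt(6)) = -47*(42970182 + 278*sqrt(6)) = -2019598554 - 13066*sqrt(6)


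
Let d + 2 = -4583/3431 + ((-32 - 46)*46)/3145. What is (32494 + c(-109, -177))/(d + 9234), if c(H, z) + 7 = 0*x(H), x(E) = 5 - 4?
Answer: 116850270355/33197041959 ≈ 3.5199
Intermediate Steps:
x(E) = 1
d = -48304953/10790495 (d = -2 + (-4583/3431 + ((-32 - 46)*46)/3145) = -2 + (-4583*1/3431 - 78*46*(1/3145)) = -2 + (-4583/3431 - 3588*1/3145) = -2 + (-4583/3431 - 3588/3145) = -2 - 26723963/10790495 = -48304953/10790495 ≈ -4.4766)
c(H, z) = -7 (c(H, z) = -7 + 0*1 = -7 + 0 = -7)
(32494 + c(-109, -177))/(d + 9234) = (32494 - 7)/(-48304953/10790495 + 9234) = 32487/(99591125877/10790495) = 32487*(10790495/99591125877) = 116850270355/33197041959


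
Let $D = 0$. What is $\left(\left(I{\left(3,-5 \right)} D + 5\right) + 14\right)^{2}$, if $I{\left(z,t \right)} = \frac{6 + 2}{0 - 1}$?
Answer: $361$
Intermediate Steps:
$I{\left(z,t \right)} = -8$ ($I{\left(z,t \right)} = \frac{8}{-1} = 8 \left(-1\right) = -8$)
$\left(\left(I{\left(3,-5 \right)} D + 5\right) + 14\right)^{2} = \left(\left(\left(-8\right) 0 + 5\right) + 14\right)^{2} = \left(\left(0 + 5\right) + 14\right)^{2} = \left(5 + 14\right)^{2} = 19^{2} = 361$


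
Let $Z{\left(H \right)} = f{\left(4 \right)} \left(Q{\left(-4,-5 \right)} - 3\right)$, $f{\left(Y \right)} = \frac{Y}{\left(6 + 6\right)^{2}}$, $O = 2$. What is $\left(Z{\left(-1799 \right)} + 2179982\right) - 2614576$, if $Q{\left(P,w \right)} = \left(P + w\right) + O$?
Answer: $- \frac{7822697}{18} \approx -4.3459 \cdot 10^{5}$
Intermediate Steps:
$Q{\left(P,w \right)} = 2 + P + w$ ($Q{\left(P,w \right)} = \left(P + w\right) + 2 = 2 + P + w$)
$f{\left(Y \right)} = \frac{Y}{144}$ ($f{\left(Y \right)} = \frac{Y}{12^{2}} = \frac{Y}{144}$)
$Z{\left(H \right)} = - \frac{5}{18}$ ($Z{\left(H \right)} = \frac{1}{144} \cdot 4 \left(\left(2 - 4 - 5\right) - 3\right) = \frac{-7 - 3}{36} = \frac{1}{36} \left(-10\right) = - \frac{5}{18}$)
$\left(Z{\left(-1799 \right)} + 2179982\right) - 2614576 = \left(- \frac{5}{18} + 2179982\right) - 2614576 = \frac{39239671}{18} - 2614576 = - \frac{7822697}{18}$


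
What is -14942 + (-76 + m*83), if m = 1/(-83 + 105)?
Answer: -330313/22 ≈ -15014.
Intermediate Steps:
m = 1/22 ≈ 0.045455
-14942 + (-76 + m*83) = -14942 + (-76 + (1/22)*83) = -14942 + (-76 + 83/22) = -14942 - 1589/22 = -330313/22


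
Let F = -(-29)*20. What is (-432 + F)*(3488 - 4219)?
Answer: -108188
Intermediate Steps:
F = 580 (F = -1*(-580) = 580)
(-432 + F)*(3488 - 4219) = (-432 + 580)*(3488 - 4219) = 148*(-731) = -108188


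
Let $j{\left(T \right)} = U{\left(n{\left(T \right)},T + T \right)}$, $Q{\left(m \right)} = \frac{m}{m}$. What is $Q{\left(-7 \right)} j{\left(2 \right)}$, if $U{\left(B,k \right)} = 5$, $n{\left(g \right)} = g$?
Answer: $5$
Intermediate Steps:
$Q{\left(m \right)} = 1$
$j{\left(T \right)} = 5$
$Q{\left(-7 \right)} j{\left(2 \right)} = 1 \cdot 5 = 5$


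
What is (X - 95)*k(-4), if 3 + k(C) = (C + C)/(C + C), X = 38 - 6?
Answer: 126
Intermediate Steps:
X = 32
k(C) = -2 (k(C) = -3 + (C + C)/(C + C) = -3 + (2*C)/((2*C)) = -3 + (2*C)*(1/(2*C)) = -3 + 1 = -2)
(X - 95)*k(-4) = (32 - 95)*(-2) = -63*(-2) = 126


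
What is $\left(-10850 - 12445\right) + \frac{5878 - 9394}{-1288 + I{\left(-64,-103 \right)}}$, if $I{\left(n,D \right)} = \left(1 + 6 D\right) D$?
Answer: $- \frac{1450420101}{62263} \approx -23295.0$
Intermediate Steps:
$I{\left(n,D \right)} = D \left(1 + 6 D\right)$
$\left(-10850 - 12445\right) + \frac{5878 - 9394}{-1288 + I{\left(-64,-103 \right)}} = \left(-10850 - 12445\right) + \frac{5878 - 9394}{-1288 - 103 \left(1 + 6 \left(-103\right)\right)} = -23295 - \frac{3516}{-1288 - 103 \left(1 - 618\right)} = -23295 - \frac{3516}{-1288 - -63551} = -23295 - \frac{3516}{-1288 + 63551} = -23295 - \frac{3516}{62263} = - \frac{1450420101}{62263}$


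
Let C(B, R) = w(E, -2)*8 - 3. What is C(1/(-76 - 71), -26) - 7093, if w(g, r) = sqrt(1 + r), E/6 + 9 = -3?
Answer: -7096 + 8*I ≈ -7096.0 + 8.0*I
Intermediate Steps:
E = -72 (E = -54 + 6*(-3) = -54 - 18 = -72)
C(B, R) = -3 + 8*I (C(B, R) = sqrt(1 - 2)*8 - 3 = sqrt(-1)*8 - 3 = I*8 - 3 = 8*I - 3 = -3 + 8*I)
C(1/(-76 - 71), -26) - 7093 = (-3 + 8*I) - 7093 = -7096 + 8*I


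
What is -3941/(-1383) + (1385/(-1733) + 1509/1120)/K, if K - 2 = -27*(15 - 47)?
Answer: 6625785399311/2324645090880 ≈ 2.8502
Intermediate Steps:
K = 866 (K = 2 - 27*(15 - 47) = 2 - 27*(-32) = 2 + 864 = 866)
-3941/(-1383) + (1385/(-1733) + 1509/1120)/K = -3941/(-1383) + (1385/(-1733) + 1509/1120)/866 = -3941*(-1/1383) + (1385*(-1/1733) + 1509*(1/1120))*(1/866) = 3941/1383 + (-1385/1733 + 1509/1120)*(1/866) = 3941/1383 + (1063897/1940960)*(1/866) = 3941/1383 + 1063897/1680871360 = 6625785399311/2324645090880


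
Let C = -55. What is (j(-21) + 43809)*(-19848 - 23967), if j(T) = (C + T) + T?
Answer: -1915241280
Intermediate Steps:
j(T) = -55 + 2*T (j(T) = (-55 + T) + T = -55 + 2*T)
(j(-21) + 43809)*(-19848 - 23967) = ((-55 + 2*(-21)) + 43809)*(-19848 - 23967) = ((-55 - 42) + 43809)*(-43815) = (-97 + 43809)*(-43815) = 43712*(-43815) = -1915241280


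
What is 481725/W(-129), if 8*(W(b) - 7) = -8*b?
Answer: 481725/136 ≈ 3542.1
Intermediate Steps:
W(b) = 7 - b (W(b) = 7 + (-8*b)/8 = 7 - b)
481725/W(-129) = 481725/(7 - 1*(-129)) = 481725/(7 + 129) = 481725/136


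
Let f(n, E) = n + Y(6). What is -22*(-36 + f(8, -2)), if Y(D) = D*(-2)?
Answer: 880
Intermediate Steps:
Y(D) = -2*D
f(n, E) = -12 + n (f(n, E) = n - 2*6 = n - 12 = -12 + n)
-22*(-36 + f(8, -2)) = -22*(-36 + (-12 + 8)) = -22*(-36 - 4) = -22*(-40) = 880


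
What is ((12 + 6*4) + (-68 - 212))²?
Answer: 59536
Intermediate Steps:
((12 + 6*4) + (-68 - 212))² = ((12 + 24) - 280)² = (36 - 280)² = (-244)² = 59536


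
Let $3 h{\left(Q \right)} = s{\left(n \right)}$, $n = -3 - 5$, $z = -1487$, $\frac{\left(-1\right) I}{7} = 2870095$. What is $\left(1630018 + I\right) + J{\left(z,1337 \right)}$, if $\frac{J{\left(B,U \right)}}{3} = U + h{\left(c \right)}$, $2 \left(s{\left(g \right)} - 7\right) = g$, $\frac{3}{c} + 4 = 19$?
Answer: $-18456633$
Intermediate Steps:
$c = \frac{1}{5}$ ($c = \frac{3}{-4 + 19} = \frac{3}{15} = 3 \cdot \frac{1}{15} = \frac{1}{5} \approx 0.2$)
$I = -20090665$ ($I = \left(-7\right) 2870095 = -20090665$)
$n = -8$
$s{\left(g \right)} = 7 + \frac{g}{2}$
$h{\left(Q \right)} = 1$ ($h{\left(Q \right)} = \frac{7 + \frac{1}{2} \left(-8\right)}{3} = \frac{7 - 4}{3} = \frac{1}{3} \cdot 3 = 1$)
$J{\left(B,U \right)} = 3 + 3 U$ ($J{\left(B,U \right)} = 3 \left(U + 1\right) = 3 \left(1 + U\right) = 3 + 3 U$)
$\left(1630018 + I\right) + J{\left(z,1337 \right)} = \left(1630018 - 20090665\right) + \left(3 + 3 \cdot 1337\right) = -18460647 + \left(3 + 4011\right) = -18460647 + 4014 = -18456633$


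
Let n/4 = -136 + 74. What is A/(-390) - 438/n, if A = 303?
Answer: 7973/8060 ≈ 0.98921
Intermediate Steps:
n = -248 (n = 4*(-136 + 74) = 4*(-62) = -248)
A/(-390) - 438/n = 303/(-390) - 438/(-248) = 303*(-1/390) - 438*(-1/248) = -101/130 + 219/124 = 7973/8060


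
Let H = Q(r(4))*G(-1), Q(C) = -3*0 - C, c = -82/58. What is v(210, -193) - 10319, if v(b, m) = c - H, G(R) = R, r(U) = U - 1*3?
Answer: -299321/29 ≈ -10321.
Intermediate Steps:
r(U) = -3 + U (r(U) = U - 3 = -3 + U)
c = -41/29 (c = -82*1/58 = -41/29 ≈ -1.4138)
Q(C) = -C (Q(C) = 0 - C = -C)
H = 1 (H = -(-3 + 4)*(-1) = -1*1*(-1) = -1*(-1) = 1)
v(b, m) = -70/29 (v(b, m) = -41/29 - 1*1 = -41/29 - 1 = -70/29)
v(210, -193) - 10319 = -70/29 - 10319 = -299321/29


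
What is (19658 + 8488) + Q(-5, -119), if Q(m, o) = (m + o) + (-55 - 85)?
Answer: 27882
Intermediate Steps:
Q(m, o) = -140 + m + o (Q(m, o) = (m + o) - 140 = -140 + m + o)
(19658 + 8488) + Q(-5, -119) = (19658 + 8488) + (-140 - 5 - 119) = 28146 - 264 = 27882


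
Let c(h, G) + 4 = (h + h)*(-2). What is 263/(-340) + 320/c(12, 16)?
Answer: -30619/4420 ≈ -6.9274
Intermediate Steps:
c(h, G) = -4 - 4*h (c(h, G) = -4 + (h + h)*(-2) = -4 + (2*h)*(-2) = -4 - 4*h)
263/(-340) + 320/c(12, 16) = 263/(-340) + 320/(-4 - 4*12) = 263*(-1/340) + 320/(-4 - 48) = -263/340 + 320/(-52) = -263/340 + 320*(-1/52) = -263/340 - 80/13 = -30619/4420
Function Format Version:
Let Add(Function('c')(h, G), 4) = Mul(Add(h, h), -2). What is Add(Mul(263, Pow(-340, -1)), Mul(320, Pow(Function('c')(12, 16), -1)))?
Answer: Rational(-30619, 4420) ≈ -6.9274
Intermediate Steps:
Function('c')(h, G) = Add(-4, Mul(-4, h)) (Function('c')(h, G) = Add(-4, Mul(Add(h, h), -2)) = Add(-4, Mul(Mul(2, h), -2)) = Add(-4, Mul(-4, h)))
Add(Mul(263, Pow(-340, -1)), Mul(320, Pow(Function('c')(12, 16), -1))) = Add(Mul(263, Pow(-340, -1)), Mul(320, Pow(Add(-4, Mul(-4, 12)), -1))) = Add(Mul(263, Rational(-1, 340)), Mul(320, Pow(Add(-4, -48), -1))) = Add(Rational(-263, 340), Mul(320, Pow(-52, -1))) = Add(Rational(-263, 340), Mul(320, Rational(-1, 52))) = Add(Rational(-263, 340), Rational(-80, 13)) = Rational(-30619, 4420)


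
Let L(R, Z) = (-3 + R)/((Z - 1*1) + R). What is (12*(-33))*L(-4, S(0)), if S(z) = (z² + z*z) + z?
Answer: -2772/5 ≈ -554.40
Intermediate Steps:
S(z) = z + 2*z² (S(z) = (z² + z²) + z = 2*z² + z = z + 2*z²)
L(R, Z) = (-3 + R)/(-1 + R + Z) (L(R, Z) = (-3 + R)/((Z - 1) + R) = (-3 + R)/((-1 + Z) + R) = (-3 + R)/(-1 + R + Z))
(12*(-33))*L(-4, S(0)) = (12*(-33))*((-3 - 4)/(-1 - 4 + 0*(1 + 2*0))) = -396*(-7)/(-1 - 4 + 0*(1 + 0)) = -396*(-7)/(-1 - 4 + 0*1) = -396*(-7)/(-1 - 4 + 0) = -396*(-7)/(-5) = -(-396)*(-7)/5 = -396*7/5 = -2772/5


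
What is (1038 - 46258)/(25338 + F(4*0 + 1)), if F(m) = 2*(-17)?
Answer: -11305/6326 ≈ -1.7871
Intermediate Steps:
F(m) = -34
(1038 - 46258)/(25338 + F(4*0 + 1)) = (1038 - 46258)/(25338 - 34) = -45220/25304 = -45220*1/25304 = -11305/6326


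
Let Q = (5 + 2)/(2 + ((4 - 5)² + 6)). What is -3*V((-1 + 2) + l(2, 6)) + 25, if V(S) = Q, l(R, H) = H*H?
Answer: 68/3 ≈ 22.667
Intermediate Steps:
l(R, H) = H²
Q = 7/9 (Q = 7/(2 + ((-1)² + 6)) = 7/(2 + (1 + 6)) = 7/(2 + 7) = 7/9 ≈ 0.77778)
V(S) = 7/9
-3*V((-1 + 2) + l(2, 6)) + 25 = -3*7/9 + 25 = -7/3 + 25 = 68/3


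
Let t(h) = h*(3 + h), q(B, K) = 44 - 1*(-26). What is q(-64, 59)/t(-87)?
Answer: 5/522 ≈ 0.0095785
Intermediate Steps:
q(B, K) = 70 (q(B, K) = 44 + 26 = 70)
q(-64, 59)/t(-87) = 70/((-87*(3 - 87))) = 70/((-87*(-84))) = 70/7308 = 70*(1/7308) = 5/522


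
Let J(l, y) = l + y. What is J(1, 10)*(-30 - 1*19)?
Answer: -539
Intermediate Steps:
J(1, 10)*(-30 - 1*19) = (1 + 10)*(-30 - 1*19) = 11*(-30 - 19) = 11*(-49) = -539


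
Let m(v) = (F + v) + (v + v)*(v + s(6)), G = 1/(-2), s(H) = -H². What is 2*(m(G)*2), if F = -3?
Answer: 132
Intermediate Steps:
G = -½ ≈ -0.50000
m(v) = -3 + v + 2*v*(-36 + v) (m(v) = (-3 + v) + (v + v)*(v - 1*6²) = (-3 + v) + (2*v)*(v - 1*36) = (-3 + v) + (2*v)*(v - 36) = (-3 + v) + (2*v)*(-36 + v) = (-3 + v) + 2*v*(-36 + v) = -3 + v + 2*v*(-36 + v))
2*(m(G)*2) = 2*((-3 - 71*(-½) + 2*(-½)²)*2) = 2*((-3 + 71/2 + 2*(¼))*2) = 2*((-3 + 71/2 + ½)*2) = 2*(33*2) = 2*66 = 132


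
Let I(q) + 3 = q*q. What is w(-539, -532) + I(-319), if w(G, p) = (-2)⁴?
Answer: 101774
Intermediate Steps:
I(q) = -3 + q² (I(q) = -3 + q*q = -3 + q²)
w(G, p) = 16
w(-539, -532) + I(-319) = 16 + (-3 + (-319)²) = 16 + (-3 + 101761) = 16 + 101758 = 101774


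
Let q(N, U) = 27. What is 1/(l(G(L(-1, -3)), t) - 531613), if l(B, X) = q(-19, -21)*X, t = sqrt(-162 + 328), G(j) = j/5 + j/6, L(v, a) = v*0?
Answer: -531613/282612260755 - 27*sqrt(166)/282612260755 ≈ -1.8823e-6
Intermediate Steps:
L(v, a) = 0
G(j) = 11*j/30 (G(j) = j*(1/5) + j*(1/6) = j/5 + j/6 = 11*j/30)
t = sqrt(166) ≈ 12.884
l(B, X) = 27*X
1/(l(G(L(-1, -3)), t) - 531613) = 1/(27*sqrt(166) - 531613) = 1/(-531613 + 27*sqrt(166))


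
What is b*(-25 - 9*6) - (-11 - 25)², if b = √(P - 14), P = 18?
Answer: -1454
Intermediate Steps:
b = 2 (b = √(18 - 14) = √4 = 2)
b*(-25 - 9*6) - (-11 - 25)² = 2*(-25 - 9*6) - (-11 - 25)² = 2*(-25 - 54) - 1*(-36)² = 2*(-79) - 1*1296 = -158 - 1296 = -1454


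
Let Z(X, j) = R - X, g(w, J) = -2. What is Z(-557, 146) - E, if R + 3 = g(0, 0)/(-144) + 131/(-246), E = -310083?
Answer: 916998893/2952 ≈ 3.1064e+5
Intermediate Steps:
R = -10387/2952 (R = -3 + (-2/(-144) + 131/(-246)) = -3 + (-2*(-1/144) + 131*(-1/246)) = -3 + (1/72 - 131/246) = -3 - 1531/2952 = -10387/2952 ≈ -3.5186)
Z(X, j) = -10387/2952 - X
Z(-557, 146) - E = (-10387/2952 - 1*(-557)) - 1*(-310083) = (-10387/2952 + 557) + 310083 = 1633877/2952 + 310083 = 916998893/2952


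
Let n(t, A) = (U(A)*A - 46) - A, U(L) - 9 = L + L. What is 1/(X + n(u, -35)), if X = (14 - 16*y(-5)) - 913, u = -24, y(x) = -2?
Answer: 1/1257 ≈ 0.00079555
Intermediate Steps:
U(L) = 9 + 2*L (U(L) = 9 + (L + L) = 9 + 2*L)
n(t, A) = -46 - A + A*(9 + 2*A) (n(t, A) = ((9 + 2*A)*A - 46) - A = (A*(9 + 2*A) - 46) - A = (-46 + A*(9 + 2*A)) - A = -46 - A + A*(9 + 2*A))
X = -867 (X = (14 - 16*(-2)) - 913 = (14 + 32) - 913 = 46 - 913 = -867)
1/(X + n(u, -35)) = 1/(-867 + (-46 - 1*(-35) - 35*(9 + 2*(-35)))) = 1/(-867 + (-46 + 35 - 35*(9 - 70))) = 1/(-867 + (-46 + 35 - 35*(-61))) = 1/(-867 + (-46 + 35 + 2135)) = 1/(-867 + 2124) = 1/1257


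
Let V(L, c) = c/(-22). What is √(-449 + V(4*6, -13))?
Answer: I*√217030/22 ≈ 21.176*I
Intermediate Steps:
V(L, c) = -c/22 (V(L, c) = c*(-1/22) = -c/22)
√(-449 + V(4*6, -13)) = √(-449 - 1/22*(-13)) = √(-449 + 13/22) = √(-9865/22) = I*√217030/22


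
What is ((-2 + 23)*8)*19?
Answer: 3192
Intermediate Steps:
((-2 + 23)*8)*19 = (21*8)*19 = 168*19 = 3192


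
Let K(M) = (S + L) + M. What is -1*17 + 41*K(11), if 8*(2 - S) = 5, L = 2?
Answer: 4579/8 ≈ 572.38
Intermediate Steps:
S = 11/8 (S = 2 - ⅛*5 = 2 - 5/8 = 11/8 ≈ 1.3750)
K(M) = 27/8 + M (K(M) = (11/8 + 2) + M = 27/8 + M)
-1*17 + 41*K(11) = -1*17 + 41*(27/8 + 11) = -17 + 41*(115/8) = -17 + 4715/8 = 4579/8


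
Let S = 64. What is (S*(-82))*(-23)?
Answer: 120704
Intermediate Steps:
(S*(-82))*(-23) = (64*(-82))*(-23) = -5248*(-23) = 120704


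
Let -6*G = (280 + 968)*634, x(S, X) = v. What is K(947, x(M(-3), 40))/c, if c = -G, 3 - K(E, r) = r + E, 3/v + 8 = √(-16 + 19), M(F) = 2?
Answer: -7195/1005524 + 3*√3/8044192 ≈ -0.0071548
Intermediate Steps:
v = 3/(-8 + √3) (v = 3/(-8 + √(-16 + 19)) = 3/(-8 + √3) ≈ -0.47863)
x(S, X) = -24/61 - 3*√3/61
K(E, r) = 3 - E - r (K(E, r) = 3 - (r + E) = 3 - (E + r) = 3 + (-E - r) = 3 - E - r)
G = -131872 (G = -(280 + 968)*634/6 = -208*634 = -⅙*791232 = -131872)
c = 131872 (c = -1*(-131872) = 131872)
K(947, x(M(-3), 40))/c = (3 - 1*947 - (-24/61 - 3*√3/61))/131872 = (3 - 947 + (24/61 + 3*√3/61))*(1/131872) = (-57560/61 + 3*√3/61)*(1/131872) = -7195/1005524 + 3*√3/8044192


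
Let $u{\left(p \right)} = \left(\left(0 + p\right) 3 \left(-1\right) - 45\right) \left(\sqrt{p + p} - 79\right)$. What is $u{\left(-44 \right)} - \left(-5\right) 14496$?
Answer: $65607 + 174 i \sqrt{22} \approx 65607.0 + 816.13 i$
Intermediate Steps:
$u{\left(p \right)} = \left(-79 + \sqrt{2} \sqrt{p}\right) \left(-45 - 3 p\right)$ ($u{\left(p \right)} = \left(p \left(-3\right) - 45\right) \left(\sqrt{2 p} - 79\right) = \left(- 3 p - 45\right) \left(\sqrt{2} \sqrt{p} - 79\right) = \left(-45 - 3 p\right) \left(-79 + \sqrt{2} \sqrt{p}\right) = \left(-79 + \sqrt{2} \sqrt{p}\right) \left(-45 - 3 p\right)$)
$u{\left(-44 \right)} - \left(-5\right) 14496 = \left(3555 + 237 \left(-44\right) - 45 \sqrt{2} \sqrt{-44} - 3 \sqrt{2} \left(-44\right)^{\frac{3}{2}}\right) - \left(-5\right) 14496 = \left(3555 - 10428 - 45 \sqrt{2} \cdot 2 i \sqrt{11} - 3 \sqrt{2} \left(- 88 i \sqrt{11}\right)\right) - -72480 = \left(3555 - 10428 - 90 i \sqrt{22} + 264 i \sqrt{22}\right) + 72480 = \left(-6873 + 174 i \sqrt{22}\right) + 72480 = 65607 + 174 i \sqrt{22}$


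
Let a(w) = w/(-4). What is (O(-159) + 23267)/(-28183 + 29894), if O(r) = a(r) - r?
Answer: 93863/6844 ≈ 13.715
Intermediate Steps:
a(w) = -w/4 (a(w) = w*(-¼) = -w/4)
O(r) = -5*r/4 (O(r) = -r/4 - r = -5*r/4)
(O(-159) + 23267)/(-28183 + 29894) = (-5/4*(-159) + 23267)/(-28183 + 29894) = (795/4 + 23267)/1711 = (93863/4)*(1/1711) = 93863/6844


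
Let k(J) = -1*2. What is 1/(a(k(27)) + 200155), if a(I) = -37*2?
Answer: 1/200081 ≈ 4.9980e-6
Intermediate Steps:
k(J) = -2
a(I) = -74
1/(a(k(27)) + 200155) = 1/(-74 + 200155) = 1/200081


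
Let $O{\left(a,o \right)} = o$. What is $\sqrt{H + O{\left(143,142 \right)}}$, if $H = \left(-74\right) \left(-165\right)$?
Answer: $8 \sqrt{193} \approx 111.14$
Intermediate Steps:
$H = 12210$
$\sqrt{H + O{\left(143,142 \right)}} = \sqrt{12210 + 142} = \sqrt{12352} = 8 \sqrt{193}$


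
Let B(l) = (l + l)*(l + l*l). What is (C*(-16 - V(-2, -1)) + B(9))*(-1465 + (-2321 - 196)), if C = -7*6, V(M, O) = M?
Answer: -8792256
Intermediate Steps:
C = -42
B(l) = 2*l*(l + l**2) (B(l) = (2*l)*(l + l**2) = 2*l*(l + l**2))
(C*(-16 - V(-2, -1)) + B(9))*(-1465 + (-2321 - 196)) = (-42*(-16 - 1*(-2)) + 2*9**2*(1 + 9))*(-1465 + (-2321 - 196)) = (-42*(-16 + 2) + 2*81*10)*(-1465 - 2517) = (-42*(-14) + 1620)*(-3982) = (588 + 1620)*(-3982) = 2208*(-3982) = -8792256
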